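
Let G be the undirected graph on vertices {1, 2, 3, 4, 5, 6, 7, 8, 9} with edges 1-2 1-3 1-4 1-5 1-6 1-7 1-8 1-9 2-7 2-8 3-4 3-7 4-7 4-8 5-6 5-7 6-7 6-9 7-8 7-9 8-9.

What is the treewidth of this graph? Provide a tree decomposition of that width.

Every bag has size at most 4, so the width is 4 − 1 = 3 and tw(G) ≤ 3. Conversely, {1, 7, 8, 9} is a clique of size 4, and the vertices of any clique must share a bag in every tree decomposition; so some bag has ≥ 4 vertices and tw(G) ≥ 3. Therefore the treewidth is 3.

Treewidth 3.
One optimal decomposition is:
Bags: B1 = {1, 4, 7, 8}  B2 = {1, 2, 7, 8}  B3 = {1, 7, 8, 9}  B4 = {1, 6, 7, 9}  B5 = {1, 5, 6, 7}  B6 = {1, 3, 4, 7}
Tree: B1–B2, B1–B3, B3–B4, B4–B5, B1–B6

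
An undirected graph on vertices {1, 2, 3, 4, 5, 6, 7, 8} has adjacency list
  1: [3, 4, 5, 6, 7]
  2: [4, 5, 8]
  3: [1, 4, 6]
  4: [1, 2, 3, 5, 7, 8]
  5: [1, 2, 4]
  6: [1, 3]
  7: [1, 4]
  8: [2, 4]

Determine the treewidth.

2

A width-2 tree decomposition is:
Bags: B1 = {1, 4, 5}  B2 = {2, 4, 5}  B3 = {2, 4, 8}  B4 = {1, 4, 7}  B5 = {1, 3, 4}  B6 = {1, 3, 6}
Tree: B1–B2, B2–B3, B1–B4, B4–B5, B5–B6
Each bag holds 3 vertices, so the decomposition has width 2, which upper-bounds the treewidth. Conversely, {2, 4, 8} is a clique of size 3, and the vertices of any clique must share a bag in every tree decomposition; so some bag has ≥ 3 vertices and tw(G) ≥ 2. Combining the bounds, tw(G) = 2.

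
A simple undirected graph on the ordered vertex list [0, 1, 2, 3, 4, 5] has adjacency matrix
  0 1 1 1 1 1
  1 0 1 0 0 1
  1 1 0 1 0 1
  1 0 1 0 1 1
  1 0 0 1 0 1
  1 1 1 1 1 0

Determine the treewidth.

A width-3 tree decomposition is:
Bags: B1 = {0, 3, 4, 5}  B2 = {0, 2, 3, 5}  B3 = {0, 1, 2, 5}
Tree: B1–B2, B2–B3
The largest bag has 4 vertices, giving width 3; this decomposition certifies tw(G) ≤ 3. On the other hand G contains the 4-clique {0, 1, 2, 5}. A clique must lie in a single bag of any decomposition, so no decomposition can have width below 3. Therefore the treewidth is 3.

3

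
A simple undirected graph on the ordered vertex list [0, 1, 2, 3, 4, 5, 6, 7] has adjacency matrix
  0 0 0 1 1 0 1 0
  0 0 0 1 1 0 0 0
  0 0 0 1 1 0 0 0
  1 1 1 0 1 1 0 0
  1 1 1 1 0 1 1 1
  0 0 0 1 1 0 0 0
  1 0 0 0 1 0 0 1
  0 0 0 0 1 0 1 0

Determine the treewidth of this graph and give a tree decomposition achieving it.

Treewidth 2.
Bags: B1 = {0, 3, 4}  B2 = {2, 3, 4}  B3 = {3, 4, 5}  B4 = {0, 4, 6}  B5 = {1, 3, 4}  B6 = {4, 6, 7}
Tree: B1–B2, B1–B3, B1–B4, B3–B5, B4–B6

The largest bag has 3 vertices, giving width 2; this decomposition certifies tw(G) ≤ 2. For the lower bound, the 3 vertices {0, 3, 4} are pairwise adjacent, and any tree decomposition puts a clique entirely inside one bag — forcing width ≥ 2. Hence tw(G) = 2 exactly.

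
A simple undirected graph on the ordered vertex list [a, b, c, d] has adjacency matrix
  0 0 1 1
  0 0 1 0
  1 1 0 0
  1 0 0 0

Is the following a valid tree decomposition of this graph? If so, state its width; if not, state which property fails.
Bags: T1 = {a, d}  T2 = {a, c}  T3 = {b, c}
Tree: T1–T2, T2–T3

Vertex coverage: the bags together contain {a, b, c, d}, the full vertex set. Edge coverage: each edge of G has both endpoints in at least one bag. Running intersection: for every vertex, the bags containing it form a connected subtree. All three properties hold, so this is a valid tree decomposition of width max|bag| − 1 = 1, and hence tw(G) ≤ 1.

Yes; width 1.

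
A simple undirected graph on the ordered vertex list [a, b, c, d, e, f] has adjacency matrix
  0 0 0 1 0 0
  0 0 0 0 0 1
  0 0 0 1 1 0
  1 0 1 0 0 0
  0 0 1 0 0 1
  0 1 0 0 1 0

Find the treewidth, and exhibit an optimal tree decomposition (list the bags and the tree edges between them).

Treewidth 1.
Bags: B1 = {a, d}  B2 = {c, d}  B3 = {c, e}  B4 = {e, f}  B5 = {b, f}
Tree: B1–B2, B2–B3, B3–B4, B4–B5

Every bag has size at most 2, so the width is 2 − 1 = 1 and tw(G) ≤ 1. Any graph with an edge has treewidth ≥ 1, and G has the edge a–d. Hence tw(G) = 1 exactly.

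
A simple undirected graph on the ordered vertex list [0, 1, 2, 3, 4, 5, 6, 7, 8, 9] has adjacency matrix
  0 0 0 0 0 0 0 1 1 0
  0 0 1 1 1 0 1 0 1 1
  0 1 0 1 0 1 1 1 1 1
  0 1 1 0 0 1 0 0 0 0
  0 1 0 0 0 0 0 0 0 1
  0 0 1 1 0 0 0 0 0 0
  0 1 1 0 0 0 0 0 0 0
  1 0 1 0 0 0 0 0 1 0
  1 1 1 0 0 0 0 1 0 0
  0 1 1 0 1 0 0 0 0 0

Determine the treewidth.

2

A width-2 tree decomposition is:
Bags: B1 = {1, 2, 6}  B2 = {1, 2, 8}  B3 = {1, 2, 9}  B4 = {2, 7, 8}  B5 = {0, 7, 8}  B6 = {1, 2, 3}  B7 = {1, 4, 9}  B8 = {2, 3, 5}
Tree: B1–B2, B1–B3, B2–B4, B4–B5, B3–B6, B3–B7, B6–B8
Each bag holds 3 vertices, so the decomposition has width 2, which upper-bounds the treewidth. Conversely, {0, 7, 8} is a clique of size 3, and the vertices of any clique must share a bag in every tree decomposition; so some bag has ≥ 3 vertices and tw(G) ≥ 2. Hence tw(G) = 2 exactly.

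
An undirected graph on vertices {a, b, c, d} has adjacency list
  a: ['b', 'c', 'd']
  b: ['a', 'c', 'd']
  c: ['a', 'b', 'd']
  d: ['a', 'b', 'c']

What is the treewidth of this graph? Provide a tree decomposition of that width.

With just one bag of size 4, the width is 4 − 1 = 3, so tw(G) ≤ 3. For the lower bound, the 4 vertices {a, b, c, d} are pairwise adjacent, and any tree decomposition puts a clique entirely inside one bag — forcing width ≥ 3. Combining the bounds, tw(G) = 3.

Treewidth 3.
One such decomposition:
Bags: B1 = {a, b, c, d}
Tree: (single bag)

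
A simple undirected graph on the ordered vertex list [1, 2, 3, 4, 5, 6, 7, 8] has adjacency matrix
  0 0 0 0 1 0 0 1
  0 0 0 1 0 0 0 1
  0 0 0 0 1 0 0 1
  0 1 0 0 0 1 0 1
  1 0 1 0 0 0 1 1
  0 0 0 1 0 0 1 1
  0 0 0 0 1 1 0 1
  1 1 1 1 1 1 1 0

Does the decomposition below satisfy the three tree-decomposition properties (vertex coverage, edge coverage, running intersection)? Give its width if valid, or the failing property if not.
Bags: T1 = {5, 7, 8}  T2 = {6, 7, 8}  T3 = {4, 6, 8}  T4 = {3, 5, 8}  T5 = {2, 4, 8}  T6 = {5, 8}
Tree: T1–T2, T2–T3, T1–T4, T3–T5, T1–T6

A tree decomposition must satisfy three properties: every vertex lies in some bag; for every edge, both endpoints lie together in some bag; and for every vertex, the bags containing it form a connected subtree. Here vertex 1 appears in no bag, so the decomposition is invalid.

No — vertex 1 appears in no bag.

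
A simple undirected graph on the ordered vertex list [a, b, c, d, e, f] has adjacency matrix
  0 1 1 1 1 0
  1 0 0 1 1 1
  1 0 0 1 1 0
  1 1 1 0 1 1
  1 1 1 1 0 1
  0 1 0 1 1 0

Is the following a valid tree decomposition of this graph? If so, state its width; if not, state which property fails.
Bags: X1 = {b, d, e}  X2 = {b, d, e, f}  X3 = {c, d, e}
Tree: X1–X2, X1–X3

No — vertex a appears in no bag.

A tree decomposition must satisfy three properties: every vertex lies in some bag; for every edge, both endpoints lie together in some bag; and for every vertex, the bags containing it form a connected subtree. Here vertex a appears in no bag, so the decomposition is invalid.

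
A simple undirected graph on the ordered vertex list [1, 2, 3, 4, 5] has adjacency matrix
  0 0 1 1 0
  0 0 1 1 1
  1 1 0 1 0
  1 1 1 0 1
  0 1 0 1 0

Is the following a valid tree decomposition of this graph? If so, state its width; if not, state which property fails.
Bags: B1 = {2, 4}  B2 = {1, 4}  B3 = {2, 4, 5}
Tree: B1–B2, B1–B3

No — vertex 3 appears in no bag.

A tree decomposition must satisfy three properties: every vertex lies in some bag; for every edge, both endpoints lie together in some bag; and for every vertex, the bags containing it form a connected subtree. Here vertex 3 appears in no bag, so the decomposition is invalid.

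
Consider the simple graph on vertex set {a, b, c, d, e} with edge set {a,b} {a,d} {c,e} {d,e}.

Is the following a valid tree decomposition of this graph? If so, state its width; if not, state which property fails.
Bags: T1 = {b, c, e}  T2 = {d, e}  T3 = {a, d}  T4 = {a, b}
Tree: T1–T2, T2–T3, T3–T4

A tree decomposition must satisfy three properties: every vertex lies in some bag; for every edge, both endpoints lie together in some bag; and for every vertex, the bags containing it form a connected subtree. Here bags containing vertex b are not connected in the tree, so the decomposition is invalid.

No — bags containing vertex b are not connected in the tree.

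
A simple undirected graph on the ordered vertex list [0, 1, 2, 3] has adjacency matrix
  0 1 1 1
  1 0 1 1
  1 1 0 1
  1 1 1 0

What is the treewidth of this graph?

A width-3 tree decomposition is:
Bags: B1 = {0, 1, 2, 3}
Tree: (single bag)
A single bag containing all 4 vertices is trivially a valid decomposition of width 3. For the lower bound, the 4 vertices {0, 1, 2, 3} are pairwise adjacent, and any tree decomposition puts a clique entirely inside one bag — forcing width ≥ 3. The upper and lower bounds meet at 3, so that is the treewidth.

3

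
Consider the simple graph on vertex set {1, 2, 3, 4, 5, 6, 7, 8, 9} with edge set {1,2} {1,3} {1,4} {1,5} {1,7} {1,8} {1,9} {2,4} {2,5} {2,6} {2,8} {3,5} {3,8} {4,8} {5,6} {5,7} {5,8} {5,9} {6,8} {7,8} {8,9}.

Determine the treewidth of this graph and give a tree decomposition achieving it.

Treewidth 3.
Bags: B1 = {1, 2, 4, 8}  B2 = {1, 2, 5, 8}  B3 = {1, 5, 8, 9}  B4 = {1, 5, 7, 8}  B5 = {1, 3, 5, 8}  B6 = {2, 5, 6, 8}
Tree: B1–B2, B2–B3, B3–B4, B4–B5, B2–B6

Every bag has size at most 4, so the width is 4 − 1 = 3 and tw(G) ≤ 3. For the lower bound, the 4 vertices {1, 2, 4, 8} are pairwise adjacent, and any tree decomposition puts a clique entirely inside one bag — forcing width ≥ 3. The upper and lower bounds meet at 3, so that is the treewidth.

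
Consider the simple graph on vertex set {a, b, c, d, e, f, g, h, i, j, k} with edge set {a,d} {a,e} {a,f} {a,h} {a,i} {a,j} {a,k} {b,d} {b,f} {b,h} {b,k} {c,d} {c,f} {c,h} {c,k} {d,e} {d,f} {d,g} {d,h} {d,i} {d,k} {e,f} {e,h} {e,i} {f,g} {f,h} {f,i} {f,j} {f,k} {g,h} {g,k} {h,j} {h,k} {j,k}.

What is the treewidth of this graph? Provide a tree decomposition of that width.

Each bag holds 5 vertices, so the decomposition has width 4, which upper-bounds the treewidth. On the other hand G contains the 5-clique {a, d, e, f, h}. A clique must lie in a single bag of any decomposition, so no decomposition can have width below 4. Therefore the treewidth is 4.

Treewidth 4.
One optimal decomposition is:
Bags: B1 = {b, d, f, h, k}  B2 = {a, d, f, h, k}  B3 = {c, d, f, h, k}  B4 = {a, f, h, j, k}  B5 = {a, d, e, f, h}  B6 = {a, d, e, f, i}  B7 = {d, f, g, h, k}
Tree: B1–B2, B1–B3, B2–B4, B2–B5, B5–B6, B2–B7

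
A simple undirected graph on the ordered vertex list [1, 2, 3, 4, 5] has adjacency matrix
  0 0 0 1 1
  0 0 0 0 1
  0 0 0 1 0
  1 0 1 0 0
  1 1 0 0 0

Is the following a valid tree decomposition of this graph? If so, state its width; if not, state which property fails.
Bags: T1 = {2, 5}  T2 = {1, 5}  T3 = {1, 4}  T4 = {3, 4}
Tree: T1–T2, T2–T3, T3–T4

Yes; width 1.

Checking the three conditions: (i) the bags cover all of {1, 2, 3, 4, 5}; (ii) for each edge, some bag contains both endpoints; (iii) the bags containing any fixed vertex form a subtree. All hold, so the decomposition is valid with width 2 − 1 = 1.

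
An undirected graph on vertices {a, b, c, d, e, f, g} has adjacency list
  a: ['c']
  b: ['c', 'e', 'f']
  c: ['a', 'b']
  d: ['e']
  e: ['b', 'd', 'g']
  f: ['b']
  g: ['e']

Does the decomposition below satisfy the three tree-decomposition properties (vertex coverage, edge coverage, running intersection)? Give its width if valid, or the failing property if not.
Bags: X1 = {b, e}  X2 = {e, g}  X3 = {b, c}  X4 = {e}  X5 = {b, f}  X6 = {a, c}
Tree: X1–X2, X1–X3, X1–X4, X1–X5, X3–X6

A tree decomposition must satisfy three properties: every vertex lies in some bag; for every edge, both endpoints lie together in some bag; and for every vertex, the bags containing it form a connected subtree. Here vertex d appears in no bag, so the decomposition is invalid.

No — vertex d appears in no bag.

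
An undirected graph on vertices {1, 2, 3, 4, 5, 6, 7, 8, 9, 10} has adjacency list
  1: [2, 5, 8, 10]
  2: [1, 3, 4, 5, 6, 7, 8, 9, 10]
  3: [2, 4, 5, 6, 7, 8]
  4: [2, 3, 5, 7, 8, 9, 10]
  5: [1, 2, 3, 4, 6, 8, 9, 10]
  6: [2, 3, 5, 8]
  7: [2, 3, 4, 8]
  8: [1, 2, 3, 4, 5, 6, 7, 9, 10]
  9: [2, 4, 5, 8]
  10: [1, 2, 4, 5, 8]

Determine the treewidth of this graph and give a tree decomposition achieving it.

Treewidth 4.
One optimal decomposition is:
Bags: B1 = {2, 4, 5, 8, 10}  B2 = {2, 3, 4, 5, 8}  B3 = {1, 2, 5, 8, 10}  B4 = {2, 3, 4, 7, 8}  B5 = {2, 4, 5, 8, 9}  B6 = {2, 3, 5, 6, 8}
Tree: B1–B2, B1–B3, B2–B4, B1–B5, B2–B6

Each bag holds 5 vertices, so the decomposition has width 4, which upper-bounds the treewidth. For the lower bound, the 5 vertices {1, 2, 5, 8, 10} are pairwise adjacent, and any tree decomposition puts a clique entirely inside one bag — forcing width ≥ 4. Combining the bounds, tw(G) = 4.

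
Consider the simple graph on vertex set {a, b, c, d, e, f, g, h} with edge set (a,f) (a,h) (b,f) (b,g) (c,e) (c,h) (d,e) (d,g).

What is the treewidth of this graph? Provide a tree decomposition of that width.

Every bag has size at most 3, so the width is 3 − 1 = 2 and tw(G) ≤ 2. Since f–a–h–c–e–d–g–b–f is a cycle in G, G is not acyclic. Forests are exactly the graphs of treewidth ≤ 1, so tw(G) ≥ 2. Therefore the treewidth is 2.

Treewidth 2.
One optimal decomposition is:
Bags: B1 = {a, f, h}  B2 = {c, f, h}  B3 = {c, e, f}  B4 = {d, e, f}  B5 = {d, f, g}  B6 = {b, f, g}
Tree: B1–B2, B2–B3, B3–B4, B4–B5, B5–B6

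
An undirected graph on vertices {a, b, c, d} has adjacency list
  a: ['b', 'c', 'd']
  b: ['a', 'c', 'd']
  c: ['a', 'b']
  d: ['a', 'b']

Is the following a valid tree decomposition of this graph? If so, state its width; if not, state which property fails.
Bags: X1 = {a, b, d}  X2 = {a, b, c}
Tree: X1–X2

Yes; width 2.

Vertex coverage: the bags together contain {a, b, c, d}, the full vertex set. Edge coverage: each edge of G has both endpoints in at least one bag. Running intersection: for every vertex, the bags containing it form a connected subtree. All three properties hold, so this is a valid tree decomposition of width max|bag| − 1 = 2, and hence tw(G) ≤ 2.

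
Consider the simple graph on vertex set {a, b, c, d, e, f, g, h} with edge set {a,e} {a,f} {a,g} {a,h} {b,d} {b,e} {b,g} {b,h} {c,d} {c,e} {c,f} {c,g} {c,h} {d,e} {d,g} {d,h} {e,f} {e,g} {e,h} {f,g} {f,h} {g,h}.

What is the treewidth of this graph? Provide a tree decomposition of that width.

The largest bag has 5 vertices, giving width 4; this decomposition certifies tw(G) ≤ 4. On the other hand G contains the 5-clique {c, d, e, g, h}. A clique must lie in a single bag of any decomposition, so no decomposition can have width below 4. Therefore the treewidth is 4.

Treewidth 4.
One such decomposition:
Bags: B1 = {b, d, e, g, h}  B2 = {c, d, e, g, h}  B3 = {c, e, f, g, h}  B4 = {a, e, f, g, h}
Tree: B1–B2, B2–B3, B3–B4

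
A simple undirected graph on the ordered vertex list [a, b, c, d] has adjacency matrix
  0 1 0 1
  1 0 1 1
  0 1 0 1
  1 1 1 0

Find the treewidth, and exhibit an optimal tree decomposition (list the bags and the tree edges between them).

Treewidth 2.
Bags: B1 = {a, b, d}  B2 = {b, c, d}
Tree: B1–B2

The largest bag has 3 vertices, giving width 2; this decomposition certifies tw(G) ≤ 2. Conversely, {b, c, d} is a clique of size 3, and the vertices of any clique must share a bag in every tree decomposition; so some bag has ≥ 3 vertices and tw(G) ≥ 2. Combining the bounds, tw(G) = 2.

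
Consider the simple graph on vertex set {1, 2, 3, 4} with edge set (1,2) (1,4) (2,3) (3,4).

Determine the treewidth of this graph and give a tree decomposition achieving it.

Treewidth 2.
Bags: B1 = {1, 3, 4}  B2 = {1, 2, 3}
Tree: B1–B2

Every bag has size at most 3, so the width is 3 − 1 = 2 and tw(G) ≤ 2. For the lower bound, G contains the cycle 1–4–3–2–1, so G is not a forest; only forests have treewidth ≤ 1, hence tw(G) ≥ 2. Hence tw(G) = 2 exactly.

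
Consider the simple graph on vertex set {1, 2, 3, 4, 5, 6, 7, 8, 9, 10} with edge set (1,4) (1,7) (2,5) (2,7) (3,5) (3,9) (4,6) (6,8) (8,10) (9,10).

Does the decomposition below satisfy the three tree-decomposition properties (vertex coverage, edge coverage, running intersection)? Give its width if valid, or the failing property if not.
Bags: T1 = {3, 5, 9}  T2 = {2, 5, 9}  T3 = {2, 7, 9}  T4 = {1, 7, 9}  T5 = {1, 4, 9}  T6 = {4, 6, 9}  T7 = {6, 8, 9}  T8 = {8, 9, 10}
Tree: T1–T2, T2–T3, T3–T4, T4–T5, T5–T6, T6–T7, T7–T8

Yes; width 2.

Every vertex of G appears in some bag (union = {1, 2, 3, 4, 5, 6, 7, 8, 9, 10}); every edge is covered by a bag; and for each vertex v the set of bags containing v is connected in the bag tree. The decomposition is therefore valid. The largest bag has 3 vertices, so the width is 2.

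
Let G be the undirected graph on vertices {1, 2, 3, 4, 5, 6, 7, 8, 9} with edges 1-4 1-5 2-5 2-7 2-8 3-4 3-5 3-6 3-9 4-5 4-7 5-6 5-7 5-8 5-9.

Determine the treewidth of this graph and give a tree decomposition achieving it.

Treewidth 2.
Bags: B1 = {1, 4, 5}  B2 = {3, 4, 5}  B3 = {3, 5, 6}  B4 = {4, 5, 7}  B5 = {3, 5, 9}  B6 = {2, 5, 7}  B7 = {2, 5, 8}
Tree: B1–B2, B2–B3, B1–B4, B2–B5, B4–B6, B6–B7

Each bag holds 3 vertices, so the decomposition has width 2, which upper-bounds the treewidth. Conversely, {1, 4, 5} is a clique of size 3, and the vertices of any clique must share a bag in every tree decomposition; so some bag has ≥ 3 vertices and tw(G) ≥ 2. Therefore the treewidth is 2.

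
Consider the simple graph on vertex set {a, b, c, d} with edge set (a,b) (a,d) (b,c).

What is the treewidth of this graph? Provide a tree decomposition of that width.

Treewidth 1.
One such decomposition:
Bags: B1 = {b, c}  B2 = {a, b}  B3 = {a, d}
Tree: B1–B2, B2–B3

Each bag holds 2 vertices, so the decomposition has width 1, which upper-bounds the treewidth. Any graph with an edge has treewidth ≥ 1, and G has the edge c–b. Hence tw(G) = 1 exactly.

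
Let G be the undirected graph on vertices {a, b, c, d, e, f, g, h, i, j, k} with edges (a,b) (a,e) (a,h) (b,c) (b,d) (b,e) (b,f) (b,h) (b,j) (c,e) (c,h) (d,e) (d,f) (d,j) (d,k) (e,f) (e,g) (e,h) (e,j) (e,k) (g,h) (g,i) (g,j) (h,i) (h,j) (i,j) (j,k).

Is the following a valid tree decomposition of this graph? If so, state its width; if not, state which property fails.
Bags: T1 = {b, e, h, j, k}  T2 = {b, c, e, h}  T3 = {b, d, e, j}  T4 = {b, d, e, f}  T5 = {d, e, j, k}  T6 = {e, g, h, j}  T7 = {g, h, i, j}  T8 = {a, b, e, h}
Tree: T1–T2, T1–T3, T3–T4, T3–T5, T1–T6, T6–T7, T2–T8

No — bags containing vertex k are not connected in the tree.

A tree decomposition must satisfy three properties: every vertex lies in some bag; for every edge, both endpoints lie together in some bag; and for every vertex, the bags containing it form a connected subtree. Here bags containing vertex k are not connected in the tree, so the decomposition is invalid.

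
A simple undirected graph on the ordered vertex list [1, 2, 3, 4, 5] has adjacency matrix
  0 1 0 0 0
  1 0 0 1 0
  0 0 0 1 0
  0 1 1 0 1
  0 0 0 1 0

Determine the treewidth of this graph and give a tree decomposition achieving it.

Treewidth 1.
One such decomposition:
Bags: B1 = {2, 4}  B2 = {3, 4}  B3 = {1, 2}  B4 = {4, 5}
Tree: B1–B2, B1–B3, B2–B4

The largest bag has 2 vertices, giving width 1; this decomposition certifies tw(G) ≤ 1. Any graph with an edge has treewidth ≥ 1, and G has the edge 2–4. Therefore the treewidth is 1.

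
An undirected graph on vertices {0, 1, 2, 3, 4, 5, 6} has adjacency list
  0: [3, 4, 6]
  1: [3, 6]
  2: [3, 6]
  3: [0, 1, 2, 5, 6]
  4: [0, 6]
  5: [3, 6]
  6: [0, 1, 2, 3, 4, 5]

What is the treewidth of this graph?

2

A width-2 tree decomposition is:
Bags: B1 = {0, 3, 6}  B2 = {2, 3, 6}  B3 = {3, 5, 6}  B4 = {0, 4, 6}  B5 = {1, 3, 6}
Tree: B1–B2, B2–B3, B1–B4, B2–B5
The largest bag has 3 vertices, giving width 2; this decomposition certifies tw(G) ≤ 2. For the lower bound, the 3 vertices {0, 3, 6} are pairwise adjacent, and any tree decomposition puts a clique entirely inside one bag — forcing width ≥ 2. Therefore the treewidth is 2.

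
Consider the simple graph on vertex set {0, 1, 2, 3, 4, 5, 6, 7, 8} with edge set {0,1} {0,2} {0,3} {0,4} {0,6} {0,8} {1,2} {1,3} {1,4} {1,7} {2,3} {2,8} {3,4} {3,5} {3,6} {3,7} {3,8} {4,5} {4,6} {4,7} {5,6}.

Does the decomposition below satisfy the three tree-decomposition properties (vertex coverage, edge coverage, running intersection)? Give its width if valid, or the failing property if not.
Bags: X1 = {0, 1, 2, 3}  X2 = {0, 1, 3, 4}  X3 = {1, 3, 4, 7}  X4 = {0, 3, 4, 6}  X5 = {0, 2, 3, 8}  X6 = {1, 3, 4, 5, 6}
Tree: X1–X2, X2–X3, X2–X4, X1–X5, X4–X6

No — bags containing vertex 1 are not connected in the tree.

A tree decomposition must satisfy three properties: every vertex lies in some bag; for every edge, both endpoints lie together in some bag; and for every vertex, the bags containing it form a connected subtree. Here bags containing vertex 1 are not connected in the tree, so the decomposition is invalid.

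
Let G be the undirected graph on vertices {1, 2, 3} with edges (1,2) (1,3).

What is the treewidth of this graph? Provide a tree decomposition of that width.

Each bag holds 2 vertices, so the decomposition has width 1, which upper-bounds the treewidth. G has an edge, so its treewidth is at least 1. Combining the bounds, tw(G) = 1.

Treewidth 1.
One optimal decomposition is:
Bags: B1 = {1, 2}  B2 = {1, 3}
Tree: B1–B2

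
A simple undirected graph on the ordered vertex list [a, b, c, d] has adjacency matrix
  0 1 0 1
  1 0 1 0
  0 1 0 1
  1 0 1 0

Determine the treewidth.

2

A width-2 tree decomposition is:
Bags: B1 = {a, b, d}  B2 = {b, c, d}
Tree: B1–B2
Every bag has size at most 3, so the width is 3 − 1 = 2 and tw(G) ≤ 2. Since d–a–b–c–d is a cycle in G, G is not acyclic. Forests are exactly the graphs of treewidth ≤ 1, so tw(G) ≥ 2. The upper and lower bounds meet at 2, so that is the treewidth.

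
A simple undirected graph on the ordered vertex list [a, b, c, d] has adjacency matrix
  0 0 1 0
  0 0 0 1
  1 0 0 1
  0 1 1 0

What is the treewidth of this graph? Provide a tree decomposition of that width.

Each bag holds 2 vertices, so the decomposition has width 1, which upper-bounds the treewidth. Since G has at least one edge (e.g. c–a), it is not an edgeless graph, so tw(G) ≥ 1. Combining the bounds, tw(G) = 1.

Treewidth 1.
Bags: B1 = {a, c}  B2 = {c, d}  B3 = {b, d}
Tree: B1–B2, B2–B3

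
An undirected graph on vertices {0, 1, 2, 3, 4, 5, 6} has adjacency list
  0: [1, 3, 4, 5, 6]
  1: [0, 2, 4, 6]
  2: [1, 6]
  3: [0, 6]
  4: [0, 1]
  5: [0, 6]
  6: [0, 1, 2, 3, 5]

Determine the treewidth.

A width-2 tree decomposition is:
Bags: B1 = {0, 1, 4}  B2 = {0, 1, 6}  B3 = {0, 5, 6}  B4 = {1, 2, 6}  B5 = {0, 3, 6}
Tree: B1–B2, B2–B3, B2–B4, B3–B5
The largest bag has 3 vertices, giving width 2; this decomposition certifies tw(G) ≤ 2. Conversely, {0, 1, 4} is a clique of size 3, and the vertices of any clique must share a bag in every tree decomposition; so some bag has ≥ 3 vertices and tw(G) ≥ 2. Combining the bounds, tw(G) = 2.

2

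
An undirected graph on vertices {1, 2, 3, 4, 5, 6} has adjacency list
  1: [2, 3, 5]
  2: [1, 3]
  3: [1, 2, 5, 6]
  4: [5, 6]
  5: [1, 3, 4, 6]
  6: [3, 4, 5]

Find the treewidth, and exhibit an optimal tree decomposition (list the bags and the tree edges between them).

The largest bag has 3 vertices, giving width 2; this decomposition certifies tw(G) ≤ 2. Conversely, {1, 2, 3} is a clique of size 3, and the vertices of any clique must share a bag in every tree decomposition; so some bag has ≥ 3 vertices and tw(G) ≥ 2. The upper and lower bounds meet at 2, so that is the treewidth.

Treewidth 2.
One optimal decomposition is:
Bags: B1 = {1, 3, 5}  B2 = {1, 2, 3}  B3 = {3, 5, 6}  B4 = {4, 5, 6}
Tree: B1–B2, B1–B3, B3–B4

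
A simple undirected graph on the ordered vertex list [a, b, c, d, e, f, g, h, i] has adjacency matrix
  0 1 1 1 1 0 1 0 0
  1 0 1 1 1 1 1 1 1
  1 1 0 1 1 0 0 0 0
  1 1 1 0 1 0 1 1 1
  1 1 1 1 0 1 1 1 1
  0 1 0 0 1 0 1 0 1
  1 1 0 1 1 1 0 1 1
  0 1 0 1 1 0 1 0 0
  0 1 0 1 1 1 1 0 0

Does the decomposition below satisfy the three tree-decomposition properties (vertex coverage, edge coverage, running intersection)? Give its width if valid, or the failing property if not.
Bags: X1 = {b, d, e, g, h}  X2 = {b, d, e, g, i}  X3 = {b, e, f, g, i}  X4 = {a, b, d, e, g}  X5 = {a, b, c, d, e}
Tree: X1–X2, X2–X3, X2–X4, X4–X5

Yes; width 4.

Vertex coverage: the bags together contain {a, b, c, d, e, f, g, h, i}, the full vertex set. Edge coverage: each edge of G has both endpoints in at least one bag. Running intersection: for every vertex, the bags containing it form a connected subtree. All three properties hold, so this is a valid tree decomposition of width max|bag| − 1 = 4, and hence tw(G) ≤ 4.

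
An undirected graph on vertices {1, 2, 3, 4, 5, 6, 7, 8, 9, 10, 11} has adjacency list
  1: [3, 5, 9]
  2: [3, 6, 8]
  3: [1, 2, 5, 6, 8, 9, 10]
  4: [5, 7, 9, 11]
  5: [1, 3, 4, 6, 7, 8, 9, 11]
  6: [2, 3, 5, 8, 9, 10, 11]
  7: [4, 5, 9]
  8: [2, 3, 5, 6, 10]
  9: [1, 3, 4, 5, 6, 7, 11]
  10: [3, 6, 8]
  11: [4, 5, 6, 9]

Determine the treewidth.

A width-3 tree decomposition is:
Bags: B1 = {3, 5, 6, 9}  B2 = {1, 3, 5, 9}  B3 = {5, 6, 9, 11}  B4 = {3, 5, 6, 8}  B5 = {4, 5, 9, 11}  B6 = {4, 5, 7, 9}  B7 = {2, 3, 6, 8}  B8 = {3, 6, 8, 10}
Tree: B1–B2, B1–B3, B1–B4, B3–B5, B5–B6, B4–B7, B7–B8
Each bag holds 4 vertices, so the decomposition has width 3, which upper-bounds the treewidth. Conversely, {2, 3, 6, 8} is a clique of size 4, and the vertices of any clique must share a bag in every tree decomposition; so some bag has ≥ 4 vertices and tw(G) ≥ 3. Therefore the treewidth is 3.

3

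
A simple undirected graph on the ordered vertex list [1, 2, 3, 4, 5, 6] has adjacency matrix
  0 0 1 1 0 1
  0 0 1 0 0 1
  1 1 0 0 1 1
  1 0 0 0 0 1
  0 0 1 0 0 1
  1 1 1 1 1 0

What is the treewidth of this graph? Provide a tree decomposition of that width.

Treewidth 2.
One such decomposition:
Bags: B1 = {1, 3, 6}  B2 = {1, 4, 6}  B3 = {3, 5, 6}  B4 = {2, 3, 6}
Tree: B1–B2, B1–B3, B3–B4

The largest bag has 3 vertices, giving width 2; this decomposition certifies tw(G) ≤ 2. Conversely, {1, 3, 6} is a clique of size 3, and the vertices of any clique must share a bag in every tree decomposition; so some bag has ≥ 3 vertices and tw(G) ≥ 2. The upper and lower bounds meet at 2, so that is the treewidth.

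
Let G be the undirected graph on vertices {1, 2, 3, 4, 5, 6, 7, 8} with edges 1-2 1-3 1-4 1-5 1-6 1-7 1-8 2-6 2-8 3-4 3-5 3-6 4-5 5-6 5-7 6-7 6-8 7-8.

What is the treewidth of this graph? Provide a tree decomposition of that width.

Treewidth 3.
One optimal decomposition is:
Bags: B1 = {1, 5, 6, 7}  B2 = {1, 3, 5, 6}  B3 = {1, 6, 7, 8}  B4 = {1, 2, 6, 8}  B5 = {1, 3, 4, 5}
Tree: B1–B2, B1–B3, B3–B4, B2–B5

Each bag holds 4 vertices, so the decomposition has width 3, which upper-bounds the treewidth. For the lower bound, the 4 vertices {1, 3, 4, 5} are pairwise adjacent, and any tree decomposition puts a clique entirely inside one bag — forcing width ≥ 3. The upper and lower bounds meet at 3, so that is the treewidth.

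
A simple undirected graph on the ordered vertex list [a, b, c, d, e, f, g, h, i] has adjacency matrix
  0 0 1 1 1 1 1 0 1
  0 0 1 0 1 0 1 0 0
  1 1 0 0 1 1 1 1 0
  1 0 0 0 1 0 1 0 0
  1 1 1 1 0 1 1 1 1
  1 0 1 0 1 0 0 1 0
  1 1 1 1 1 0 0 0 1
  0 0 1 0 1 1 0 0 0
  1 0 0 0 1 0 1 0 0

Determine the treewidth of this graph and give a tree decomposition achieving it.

Every bag has size at most 4, so the width is 4 − 1 = 3 and tw(G) ≤ 3. Conversely, {a, d, e, g} is a clique of size 4, and the vertices of any clique must share a bag in every tree decomposition; so some bag has ≥ 4 vertices and tw(G) ≥ 3. Therefore the treewidth is 3.

Treewidth 3.
One optimal decomposition is:
Bags: B1 = {a, c, e, g}  B2 = {a, d, e, g}  B3 = {a, e, g, i}  B4 = {b, c, e, g}  B5 = {a, c, e, f}  B6 = {c, e, f, h}
Tree: B1–B2, B2–B3, B1–B4, B1–B5, B5–B6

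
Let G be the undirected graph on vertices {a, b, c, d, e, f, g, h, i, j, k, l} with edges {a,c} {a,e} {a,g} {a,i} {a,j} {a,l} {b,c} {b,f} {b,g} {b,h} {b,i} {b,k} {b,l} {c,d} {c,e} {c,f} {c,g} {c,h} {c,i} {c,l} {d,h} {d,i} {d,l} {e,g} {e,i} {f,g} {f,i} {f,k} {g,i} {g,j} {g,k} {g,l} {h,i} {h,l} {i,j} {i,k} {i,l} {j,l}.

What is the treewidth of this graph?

4

A width-4 tree decomposition is:
Bags: B1 = {a, c, g, i, l}  B2 = {b, c, g, i, l}  B3 = {b, c, f, g, i}  B4 = {b, c, h, i, l}  B5 = {a, c, e, g, i}  B6 = {a, g, i, j, l}  B7 = {b, f, g, i, k}  B8 = {c, d, h, i, l}
Tree: B1–B2, B2–B3, B2–B4, B1–B5, B1–B6, B3–B7, B4–B8
Every bag has size at most 5, so the width is 5 − 1 = 4 and tw(G) ≤ 4. Conversely, {c, d, h, i, l} is a clique of size 5, and the vertices of any clique must share a bag in every tree decomposition; so some bag has ≥ 5 vertices and tw(G) ≥ 4. Hence tw(G) = 4 exactly.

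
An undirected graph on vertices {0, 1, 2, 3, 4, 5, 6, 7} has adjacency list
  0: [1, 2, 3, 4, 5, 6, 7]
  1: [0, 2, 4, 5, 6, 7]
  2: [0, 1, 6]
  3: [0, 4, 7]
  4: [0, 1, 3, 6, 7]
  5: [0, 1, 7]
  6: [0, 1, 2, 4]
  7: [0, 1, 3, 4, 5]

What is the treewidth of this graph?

A width-3 tree decomposition is:
Bags: B1 = {0, 1, 5, 7}  B2 = {0, 1, 4, 7}  B3 = {0, 1, 4, 6}  B4 = {0, 3, 4, 7}  B5 = {0, 1, 2, 6}
Tree: B1–B2, B2–B3, B2–B4, B3–B5
The largest bag has 4 vertices, giving width 3; this decomposition certifies tw(G) ≤ 3. For the lower bound, the 4 vertices {0, 1, 2, 6} are pairwise adjacent, and any tree decomposition puts a clique entirely inside one bag — forcing width ≥ 3. The upper and lower bounds meet at 3, so that is the treewidth.

3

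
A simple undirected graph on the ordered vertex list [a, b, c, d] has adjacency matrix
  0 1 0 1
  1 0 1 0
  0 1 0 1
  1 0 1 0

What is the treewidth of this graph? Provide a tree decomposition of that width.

Each bag holds 3 vertices, so the decomposition has width 2, which upper-bounds the treewidth. For the lower bound, G contains the cycle a–b–c–d–a, so G is not a forest; only forests have treewidth ≤ 1, hence tw(G) ≥ 2. The upper and lower bounds meet at 2, so that is the treewidth.

Treewidth 2.
One optimal decomposition is:
Bags: B1 = {a, b, c}  B2 = {a, c, d}
Tree: B1–B2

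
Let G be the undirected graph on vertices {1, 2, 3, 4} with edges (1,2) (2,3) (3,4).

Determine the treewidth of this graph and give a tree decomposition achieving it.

Every bag has size at most 2, so the width is 2 − 1 = 1 and tw(G) ≤ 1. Any graph with an edge has treewidth ≥ 1, and G has the edge 4–3. Therefore the treewidth is 1.

Treewidth 1.
One such decomposition:
Bags: B1 = {3, 4}  B2 = {2, 3}  B3 = {1, 2}
Tree: B1–B2, B2–B3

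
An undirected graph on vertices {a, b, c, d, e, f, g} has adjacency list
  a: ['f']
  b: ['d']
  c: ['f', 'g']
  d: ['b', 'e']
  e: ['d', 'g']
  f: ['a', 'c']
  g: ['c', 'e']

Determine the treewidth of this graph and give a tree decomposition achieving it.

Treewidth 1.
One optimal decomposition is:
Bags: B1 = {a, f}  B2 = {c, f}  B3 = {c, g}  B4 = {e, g}  B5 = {d, e}  B6 = {b, d}
Tree: B1–B2, B2–B3, B3–B4, B4–B5, B5–B6

Every bag has size at most 2, so the width is 2 − 1 = 1 and tw(G) ≤ 1. G has an edge, so its treewidth is at least 1. Combining the bounds, tw(G) = 1.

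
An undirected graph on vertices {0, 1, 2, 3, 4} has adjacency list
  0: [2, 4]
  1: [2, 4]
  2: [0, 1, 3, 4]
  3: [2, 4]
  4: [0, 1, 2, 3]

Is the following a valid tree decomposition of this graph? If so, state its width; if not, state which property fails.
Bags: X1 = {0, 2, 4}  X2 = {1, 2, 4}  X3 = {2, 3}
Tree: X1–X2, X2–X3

A tree decomposition must satisfy three properties: every vertex lies in some bag; for every edge, both endpoints lie together in some bag; and for every vertex, the bags containing it form a connected subtree. Here edge (4,3) lies in no bag, so the decomposition is invalid.

No — edge (4,3) lies in no bag.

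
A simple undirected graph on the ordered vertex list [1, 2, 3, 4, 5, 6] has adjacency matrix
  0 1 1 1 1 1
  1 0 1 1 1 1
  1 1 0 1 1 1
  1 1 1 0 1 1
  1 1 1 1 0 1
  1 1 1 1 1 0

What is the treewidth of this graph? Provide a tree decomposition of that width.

Treewidth 5.
One such decomposition:
Bags: B1 = {1, 2, 3, 4, 5, 6}
Tree: (single bag)

A single bag containing all 6 vertices is trivially a valid decomposition of width 5. Conversely, {1, 2, 3, 4, 5, 6} is a clique of size 6, and the vertices of any clique must share a bag in every tree decomposition; so some bag has ≥ 6 vertices and tw(G) ≥ 5. Hence tw(G) = 5 exactly.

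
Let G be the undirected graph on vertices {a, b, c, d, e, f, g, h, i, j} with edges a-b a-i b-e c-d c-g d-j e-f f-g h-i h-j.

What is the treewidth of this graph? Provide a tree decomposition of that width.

Each bag holds 3 vertices, so the decomposition has width 2, which upper-bounds the treewidth. The edges c–d–j–h–i–a–b–e–f–g–c form a cycle, so G is not a tree and its treewidth is at least 2. The upper and lower bounds meet at 2, so that is the treewidth.

Treewidth 2.
One such decomposition:
Bags: B1 = {c, d, j}  B2 = {c, h, j}  B3 = {c, h, i}  B4 = {a, c, i}  B5 = {a, b, c}  B6 = {b, c, e}  B7 = {c, e, f}  B8 = {c, f, g}
Tree: B1–B2, B2–B3, B3–B4, B4–B5, B5–B6, B6–B7, B7–B8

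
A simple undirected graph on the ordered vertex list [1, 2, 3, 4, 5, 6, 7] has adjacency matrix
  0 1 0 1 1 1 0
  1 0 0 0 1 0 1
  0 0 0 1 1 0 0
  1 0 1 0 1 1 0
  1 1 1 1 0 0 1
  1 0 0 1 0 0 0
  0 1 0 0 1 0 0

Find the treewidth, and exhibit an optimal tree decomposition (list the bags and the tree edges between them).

Every bag has size at most 3, so the width is 3 − 1 = 2 and tw(G) ≤ 2. For the lower bound, the 3 vertices {1, 2, 5} are pairwise adjacent, and any tree decomposition puts a clique entirely inside one bag — forcing width ≥ 2. Therefore the treewidth is 2.

Treewidth 2.
One such decomposition:
Bags: B1 = {1, 2, 5}  B2 = {1, 4, 5}  B3 = {3, 4, 5}  B4 = {2, 5, 7}  B5 = {1, 4, 6}
Tree: B1–B2, B2–B3, B1–B4, B2–B5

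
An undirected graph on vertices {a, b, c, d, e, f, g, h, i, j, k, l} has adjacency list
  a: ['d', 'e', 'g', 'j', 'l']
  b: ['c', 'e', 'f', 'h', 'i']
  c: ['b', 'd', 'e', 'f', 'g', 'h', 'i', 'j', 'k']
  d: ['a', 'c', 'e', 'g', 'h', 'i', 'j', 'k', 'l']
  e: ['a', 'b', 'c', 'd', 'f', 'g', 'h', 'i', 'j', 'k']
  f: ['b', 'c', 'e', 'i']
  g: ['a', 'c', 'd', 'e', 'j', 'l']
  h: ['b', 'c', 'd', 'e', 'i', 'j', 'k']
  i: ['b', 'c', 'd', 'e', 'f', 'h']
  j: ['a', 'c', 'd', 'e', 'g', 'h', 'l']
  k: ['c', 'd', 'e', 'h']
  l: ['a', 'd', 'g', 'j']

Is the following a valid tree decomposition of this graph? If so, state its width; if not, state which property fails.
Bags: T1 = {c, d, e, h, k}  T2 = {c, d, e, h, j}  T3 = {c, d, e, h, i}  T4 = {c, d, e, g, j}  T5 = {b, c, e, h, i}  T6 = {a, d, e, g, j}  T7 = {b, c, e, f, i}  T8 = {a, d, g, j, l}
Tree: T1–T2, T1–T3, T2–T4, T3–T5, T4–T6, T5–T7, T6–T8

Checking the three conditions: (i) the bags cover all of {a, b, c, d, e, f, g, h, i, j, k, l}; (ii) for each edge, some bag contains both endpoints; (iii) the bags containing any fixed vertex form a subtree. All hold, so the decomposition is valid with width 5 − 1 = 4.

Yes; width 4.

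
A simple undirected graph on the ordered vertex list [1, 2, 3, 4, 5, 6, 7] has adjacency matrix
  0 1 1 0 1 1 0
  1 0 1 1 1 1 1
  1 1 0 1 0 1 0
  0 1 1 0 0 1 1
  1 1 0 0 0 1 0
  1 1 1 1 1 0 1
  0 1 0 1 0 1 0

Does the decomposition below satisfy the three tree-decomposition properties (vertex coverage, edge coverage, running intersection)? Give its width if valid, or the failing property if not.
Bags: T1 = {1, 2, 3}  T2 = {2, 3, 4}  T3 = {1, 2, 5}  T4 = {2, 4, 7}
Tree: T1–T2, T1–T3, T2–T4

A tree decomposition must satisfy three properties: every vertex lies in some bag; for every edge, both endpoints lie together in some bag; and for every vertex, the bags containing it form a connected subtree. Here vertex 6 appears in no bag, so the decomposition is invalid.

No — vertex 6 appears in no bag.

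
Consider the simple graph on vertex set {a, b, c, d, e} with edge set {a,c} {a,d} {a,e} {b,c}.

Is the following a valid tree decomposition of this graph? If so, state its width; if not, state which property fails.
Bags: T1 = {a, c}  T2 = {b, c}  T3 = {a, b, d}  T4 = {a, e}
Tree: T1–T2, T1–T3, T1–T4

A tree decomposition must satisfy three properties: every vertex lies in some bag; for every edge, both endpoints lie together in some bag; and for every vertex, the bags containing it form a connected subtree. Here bags containing vertex b are not connected in the tree, so the decomposition is invalid.

No — bags containing vertex b are not connected in the tree.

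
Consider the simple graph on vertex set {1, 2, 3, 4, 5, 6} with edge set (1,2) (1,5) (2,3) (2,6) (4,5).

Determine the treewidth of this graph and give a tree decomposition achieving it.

Each bag holds 2 vertices, so the decomposition has width 1, which upper-bounds the treewidth. Any graph with an edge has treewidth ≥ 1, and G has the edge 2–3. Hence tw(G) = 1 exactly.

Treewidth 1.
One optimal decomposition is:
Bags: B1 = {2, 3}  B2 = {2, 6}  B3 = {1, 2}  B4 = {1, 5}  B5 = {4, 5}
Tree: B1–B2, B1–B3, B3–B4, B4–B5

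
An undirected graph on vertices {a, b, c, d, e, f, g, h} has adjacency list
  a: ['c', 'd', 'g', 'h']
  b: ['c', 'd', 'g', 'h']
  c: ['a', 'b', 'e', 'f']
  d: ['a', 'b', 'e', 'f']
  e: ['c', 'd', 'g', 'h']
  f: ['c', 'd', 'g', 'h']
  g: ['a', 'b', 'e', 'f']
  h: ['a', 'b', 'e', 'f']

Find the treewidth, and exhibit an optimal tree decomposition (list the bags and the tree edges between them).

Every bag has size at most 5, so the width is 5 − 1 = 4 and tw(G) ≤ 4. For the lower bound: the 5 vertex sets {a,c}, {d,e}, {b,h}, {g}, {f} are disjoint, each induces a connected subgraph, and every pair is joined by at least one edge of G. Contracting each set to a single vertex therefore yields K_{5} as a minor, and since treewidth is minor-monotone, tw(G) ≥ tw(K_{5}) = 4. Combining the bounds, tw(G) = 4.

Treewidth 4.
One such decomposition:
Bags: B1 = {a, c, d, g, h}  B2 = {c, d, e, g, h}  B3 = {b, c, d, g, h}  B4 = {c, d, f, g, h}
Tree: B1–B2, B2–B3, B3–B4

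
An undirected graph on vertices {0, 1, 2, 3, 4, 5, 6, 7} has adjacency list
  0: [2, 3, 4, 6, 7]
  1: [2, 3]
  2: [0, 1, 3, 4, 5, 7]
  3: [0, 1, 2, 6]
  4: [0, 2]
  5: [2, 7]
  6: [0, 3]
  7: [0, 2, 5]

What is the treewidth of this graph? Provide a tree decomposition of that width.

Every bag has size at most 3, so the width is 3 − 1 = 2 and tw(G) ≤ 2. Conversely, {0, 2, 3} is a clique of size 3, and the vertices of any clique must share a bag in every tree decomposition; so some bag has ≥ 3 vertices and tw(G) ≥ 2. Therefore the treewidth is 2.

Treewidth 2.
Bags: B1 = {2, 5, 7}  B2 = {0, 2, 7}  B3 = {0, 2, 3}  B4 = {0, 3, 6}  B5 = {1, 2, 3}  B6 = {0, 2, 4}
Tree: B1–B2, B2–B3, B3–B4, B3–B5, B2–B6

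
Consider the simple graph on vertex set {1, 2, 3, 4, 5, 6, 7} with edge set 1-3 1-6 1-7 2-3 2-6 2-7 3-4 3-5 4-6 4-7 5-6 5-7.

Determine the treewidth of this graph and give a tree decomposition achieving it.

The largest bag has 4 vertices, giving width 3; this decomposition certifies tw(G) ≤ 3. For the lower bound: the 4 vertex sets {1,3}, {2,6}, {7}, {5} are disjoint, each induces a connected subgraph, and every pair is joined by at least one edge of G. Contracting each set to a single vertex therefore yields K_{4} as a minor, and since treewidth is minor-monotone, tw(G) ≥ tw(K_{4}) = 3. Hence tw(G) = 3 exactly.

Treewidth 3.
One such decomposition:
Bags: B1 = {1, 3, 6, 7}  B2 = {2, 3, 6, 7}  B3 = {3, 5, 6, 7}  B4 = {3, 4, 6, 7}
Tree: B1–B2, B2–B3, B3–B4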